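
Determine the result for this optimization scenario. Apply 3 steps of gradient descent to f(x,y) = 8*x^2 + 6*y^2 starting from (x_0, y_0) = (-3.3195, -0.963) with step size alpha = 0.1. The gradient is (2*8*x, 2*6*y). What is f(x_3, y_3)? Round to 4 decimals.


Gradient descent on f(x,y) = 8*x^2 + 6*y^2.
Starting point: (-3.3195, -0.963), alpha = 0.1
Step 1: grad_x = 2*8*-3.3195 = -53.112, grad_y = 2*6*-0.963 = -11.556
  x_1 = -3.3195 - 0.1*-53.112 = 1.9917
  y_1 = -0.963 - 0.1*-11.556 = 0.1926
Step 2: grad_x = 2*8*1.9917 = 31.8672, grad_y = 2*6*0.1926 = 2.3112
  x_2 = 1.9917 - 0.1*31.8672 = -1.195
  y_2 = 0.1926 - 0.1*2.3112 = -0.0385
Step 3: grad_x = 2*8*-1.195 = -19.1203, grad_y = 2*6*-0.0385 = -0.4622
  x_3 = -1.195 - 0.1*-19.1203 = 0.717
  y_3 = -0.0385 - 0.1*-0.4622 = 0.0077
f(0.717, 0.0077) = 8*0.717^2 + 6*0.0077^2 = 4.1132


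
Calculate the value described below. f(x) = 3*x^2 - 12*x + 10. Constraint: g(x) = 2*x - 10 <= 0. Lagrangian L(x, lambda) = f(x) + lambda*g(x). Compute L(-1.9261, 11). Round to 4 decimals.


Step 1: Evaluate f(x).
f(-1.9261) = 3*(-1.9261)^2 - 12*(-1.9261) + 10 = 44.2428
Step 2: Evaluate g(x).
g(-1.9261) = 2*-1.9261 - 10 = -13.8522
Step 3: Compute Lagrangian.
L = 44.2428 + 11*-13.8522 = -108.1314


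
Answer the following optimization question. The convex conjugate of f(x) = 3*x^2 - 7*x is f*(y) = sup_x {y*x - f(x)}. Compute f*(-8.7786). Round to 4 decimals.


f*(y) = sup_x {y*x - a*x^2 - b*x} = sup_x {(y-b)*x - a*x^2}
FOC: (y - b) - 2a*x = 0 => x* = (y - b)/(2a)
x* = (-8.7786 + 7)/(2*3) = -0.2964
f*(-8.7786) = (y-b)^2/(4a) = (-8.7786 + 7)^2/(4*3)
= 3.1634/12 = 0.2636


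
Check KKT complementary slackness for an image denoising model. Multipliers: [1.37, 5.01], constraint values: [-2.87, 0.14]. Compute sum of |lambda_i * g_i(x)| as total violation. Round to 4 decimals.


KKT complementary slackness check:
lambda_1 * g_1 = 1.37 * -2.87 = -3.9319
lambda_2 * g_2 = 5.01 * 0.14 = 0.7014
Total violation = 3.9319 + 0.7014 = 4.6333


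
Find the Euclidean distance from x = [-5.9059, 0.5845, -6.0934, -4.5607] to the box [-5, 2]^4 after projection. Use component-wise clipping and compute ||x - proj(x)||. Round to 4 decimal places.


Project each component onto [-5, 2].
clip(-5.9059) = -5.0, clip(0.5845) = 0.5845, clip(-6.0934) = -5.0, clip(-4.5607) = -4.5607
Projection = [-5.0, 0.5845, -5.0, -4.5607]
Squared diffs: [0.8207, 0.0, 1.1955, 0.0]
Distance = sqrt(2.0162) = 1.4199


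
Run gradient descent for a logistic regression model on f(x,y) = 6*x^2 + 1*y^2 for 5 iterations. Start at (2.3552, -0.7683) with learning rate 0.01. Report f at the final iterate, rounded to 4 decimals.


Gradient descent on f(x,y) = 6*x^2 + 1*y^2.
Starting point: (2.3552, -0.7683), alpha = 0.01
Step 1: grad_x = 2*6*2.3552 = 28.2624, grad_y = 2*1*-0.7683 = -1.5366
  x_1 = 2.3552 - 0.01*28.2624 = 2.0726
  y_1 = -0.7683 - 0.01*-1.5366 = -0.7529
Step 2: grad_x = 2*6*2.0726 = 24.8709, grad_y = 2*1*-0.7529 = -1.5059
  x_2 = 2.0726 - 0.01*24.8709 = 1.8239
  y_2 = -0.7529 - 0.01*-1.5059 = -0.7379
Step 3: grad_x = 2*6*1.8239 = 21.8864, grad_y = 2*1*-0.7379 = -1.4758
  x_3 = 1.8239 - 0.01*21.8864 = 1.605
  y_3 = -0.7379 - 0.01*-1.4758 = -0.7231
Step 4: grad_x = 2*6*1.605 = 19.26, grad_y = 2*1*-0.7231 = -1.4462
  x_4 = 1.605 - 0.01*19.26 = 1.4124
  y_4 = -0.7231 - 0.01*-1.4462 = -0.7087
Step 5: grad_x = 2*6*1.4124 = 16.9488, grad_y = 2*1*-0.7087 = -1.4173
  x_5 = 1.4124 - 0.01*16.9488 = 1.2429
  y_5 = -0.7087 - 0.01*-1.4173 = -0.6945
f(1.2429, -0.6945) = 6*1.2429^2 + 1*(-0.6945)^2 = 9.7513


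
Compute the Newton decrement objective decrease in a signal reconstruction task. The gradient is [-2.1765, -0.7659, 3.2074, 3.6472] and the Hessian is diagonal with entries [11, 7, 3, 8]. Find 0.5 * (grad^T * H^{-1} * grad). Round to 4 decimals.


Step 1: H is diagonal, so H^(-1) * g = [-0.1979, -0.1094, 1.0691, 0.4559].
Step 2: g^T H^(-1) g = sum_i g_i^2 / H_ii
  = (-2.1765)^2/11 + (-0.7659)^2/7 + (3.2074)^2/3 + (3.6472)^2/8
  = 0.4307 + 0.0838 + 3.4291 + 1.6628 = 5.6063
Step 3: Objective decrease = 0.5 * g^T H^(-1) g = 2.8032


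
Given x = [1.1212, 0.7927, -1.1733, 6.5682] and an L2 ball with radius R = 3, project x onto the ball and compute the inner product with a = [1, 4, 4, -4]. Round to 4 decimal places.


Step 1: Compute ||x|| (intermediates to 6 decimals).
||x|| = sqrt(1.1212^2 + 0.7927^2 + (-1.1733)^2 + 6.5682^2) = 6.812
Step 2: Project.
Since ||x|| > R, scale = R/||x|| = 3/6.812 = 0.440399, proj(x) = scale * x
proj(x) = [0.493775, 0.349104, -0.51672, 2.892629]
Step 3: Dot product.
a^T * proj(x) = 1*0.493775 + 4*0.349104 + 4*(-0.51672) - 4*2.892629 = -11.7472


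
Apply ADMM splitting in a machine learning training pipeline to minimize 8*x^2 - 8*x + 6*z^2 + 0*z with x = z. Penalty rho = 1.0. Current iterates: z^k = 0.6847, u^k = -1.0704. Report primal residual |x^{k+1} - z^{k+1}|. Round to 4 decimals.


ADMM iteration with rho = 1.0, z^k = 0.6847, u^k = -1.0704
Step 1: x-update.
Minimize 8*x^2 - 8*x + (1.0/2)*(x - 0.6847 - 1.0704)^2
FOC: (2*8 + 1.0)*x = 8 + 1.0*(0.6847 + 1.0704)
x^{k+1} = 0.5738
Step 2: z-update.
Minimize 6*z^2 + 0*z + (1.0/2)*(0.5738 - z - 1.0704)^2
FOC: (2*6 + 1.0)*z = 0 + 1.0*(0.5738 - 1.0704)
z^{k+1} = -0.0382
Step 3: u-update.
u^{k+1} = -1.0704 + 0.5738 + 0.0382 = -0.4584
Step 4: Primal residual = |0.5738 + 0.0382| = 0.612


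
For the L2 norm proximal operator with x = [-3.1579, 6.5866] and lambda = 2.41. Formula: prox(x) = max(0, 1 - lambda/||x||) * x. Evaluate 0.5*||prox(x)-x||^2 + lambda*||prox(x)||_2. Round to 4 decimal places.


Step 1: Compute ||x||.
||x|| = 7.3045
Step 2: Compute scaling factor.
scale = max(0, 1 - 2.41/7.3045) = 0.6701
Step 3: prox(x) = [-2.116, 4.4135]
||prox(x)|| = 4.8945
Step 4: Proximal objective.
0.5*||prox-x||^2 = 2.9041
lambda*||prox|| = 11.7957
Total = 14.6998


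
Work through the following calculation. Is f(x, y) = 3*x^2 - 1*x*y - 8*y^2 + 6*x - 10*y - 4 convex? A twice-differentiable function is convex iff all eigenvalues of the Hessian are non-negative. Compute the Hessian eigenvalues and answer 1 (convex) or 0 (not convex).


The Hessian of f(x,y) = 3*x^2 - 1*x*y - 8*y^2 + 6*x - 10*y - 4 is:
H = [[6, -1], [-1, -16]]
Trace = 6 - 16 = -10
Determinant = 6*-16 - (-1)^2 = -97
Discriminant = (-10)^2 - 4*-97 = 488.0
Eigenvalues: lambda_1 = -16.0454, lambda_2 = 6.0454
The function is not convex.

0


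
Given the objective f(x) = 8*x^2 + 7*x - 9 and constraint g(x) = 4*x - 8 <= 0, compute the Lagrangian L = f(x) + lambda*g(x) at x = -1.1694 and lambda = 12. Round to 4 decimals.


Step 1: Evaluate f(x).
f(-1.1694) = 8*(-1.1694)^2 + 7*(-1.1694) - 9 = -6.2458
Step 2: Evaluate g(x).
g(-1.1694) = 4*-1.1694 - 8 = -12.6776
Step 3: Compute Lagrangian.
L = -6.2458 + 12*-12.6776 = -158.377


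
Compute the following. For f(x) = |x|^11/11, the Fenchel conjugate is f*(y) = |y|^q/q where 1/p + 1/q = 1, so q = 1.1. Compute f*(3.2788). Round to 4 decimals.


The conjugate exponent q satisfies 1/p + 1/q = 1.
p = 11, so q = 11/(11 - 1) = 1.1
|y|^q = 3.2788^1.1 = 3.6922
f*(3.2788) = 3.6922 / 1.1 = 3.3566


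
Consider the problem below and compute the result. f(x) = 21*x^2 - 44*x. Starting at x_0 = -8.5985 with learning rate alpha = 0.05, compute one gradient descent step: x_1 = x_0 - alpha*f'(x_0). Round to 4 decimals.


We compute the gradient at x_0 and apply the update.
f'(x) = 42*x - 44
f'(-8.5985) = 42*-8.5985 - 44 = -405.137
x_1 = -8.5985 - 0.05*-405.137 = 11.6584


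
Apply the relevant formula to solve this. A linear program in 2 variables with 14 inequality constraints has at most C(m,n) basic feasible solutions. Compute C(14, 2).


Each vertex corresponds to some choice of n active constraints out of m, so the number of vertices is at most C(m, n) = m! / (n!(m-n)!).
m = 14, n = 2
Numerator: 14 * 13
Denominator: 2! = 2
C(14, 2) = 91


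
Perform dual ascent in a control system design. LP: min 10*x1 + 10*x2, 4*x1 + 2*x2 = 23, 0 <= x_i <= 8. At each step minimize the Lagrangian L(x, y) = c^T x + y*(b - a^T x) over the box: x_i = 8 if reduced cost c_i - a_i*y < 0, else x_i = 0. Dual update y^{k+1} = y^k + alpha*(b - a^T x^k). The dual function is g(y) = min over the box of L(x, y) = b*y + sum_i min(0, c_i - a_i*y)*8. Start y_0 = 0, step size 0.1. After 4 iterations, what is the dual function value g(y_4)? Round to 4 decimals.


Dual ascent for LP: min 10*x1 + 10*x2, 4*x1 + 2*x2 = 23, 0 <= x_i <= 8
Step 1: y^k = 0.0, reduced costs: (10.0, 10.0)
  x^k = (0.0, 0.0), subgradient = b - a^T x = 23.0
  y^{k+1} = 0.0 + 0.1*23.0 = 2.3
Step 2: y^k = 2.3, reduced costs: (0.8, 5.4)
  x^k = (0.0, 0.0), subgradient = b - a^T x = 23.0
  y^{k+1} = 2.3 + 0.1*23.0 = 4.6
Step 3: y^k = 4.6, reduced costs: (-8.4, 0.8)
  x^k = (8.0, 0.0), subgradient = b - a^T x = -9.0
  y^{k+1} = 4.6 + 0.1*-9.0 = 3.7
Step 4: y^k = 3.7, reduced costs: (-4.8, 2.6)
  x^k = (8.0, 0.0), subgradient = b - a^T x = -9.0
  y^{k+1} = 3.7 + 0.1*-9.0 = 2.8
Dual objective at y_4 = 2.8: reduced costs (-1.2, 4.4), box minimizer x = (8.0, 0.0)
g(y_4) = b*y + (c1 - a1*y)*x1 + (c2 - a2*y)*x2 = 23*2.8 + (-1.2)*8.0 + 4.4*0.0 = 64.4 - 9.6 + 0.0 = 54.8


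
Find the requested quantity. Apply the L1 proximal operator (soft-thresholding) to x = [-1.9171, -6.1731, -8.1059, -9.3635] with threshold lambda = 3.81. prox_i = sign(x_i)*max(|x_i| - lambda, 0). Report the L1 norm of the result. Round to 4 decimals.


Soft-thresholding with lambda = 3.81:
prox(-1.9171) = sign(-1.9171)*max(|-1.9171| - 3.81, 0) = 0.0
prox(-6.1731) = sign(-6.1731)*max(|-6.1731| - 3.81, 0) = -2.3631
prox(-8.1059) = sign(-8.1059)*max(|-8.1059| - 3.81, 0) = -4.2959
prox(-9.3635) = sign(-9.3635)*max(|-9.3635| - 3.81, 0) = -5.5535
prox(x) = [0.0, -2.3631, -4.2959, -5.5535]
||prox(x)||_1 = 0.0 + 2.3631 + 4.2959 + 5.5535 = 12.2125


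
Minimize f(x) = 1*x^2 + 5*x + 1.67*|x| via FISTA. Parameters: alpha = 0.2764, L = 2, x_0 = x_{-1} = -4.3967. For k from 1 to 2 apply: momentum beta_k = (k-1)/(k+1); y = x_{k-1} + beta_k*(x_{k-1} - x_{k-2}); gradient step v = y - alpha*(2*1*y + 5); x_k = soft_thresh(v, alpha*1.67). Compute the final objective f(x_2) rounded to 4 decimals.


FISTA on f(x) = 1*x^2 + 5*x + 1.67*|x|
L = 2, alpha = 0.2764
Iteration 1: beta = 0.0, y = -4.3967 + 0.0*(-4.3967 + 4.3967) = -4.3967
  grad(y) = -3.7934, v = y - alpha*grad = -3.3482
  prox(v) = soft_thresh(-3.3482, 0.4616) = -2.8866
Iteration 2: beta = 0.3333, y = -2.8866 + 0.3333*(-2.8866 + 4.3967) = -2.3833
  grad(y) = 0.2335, v = y - alpha*grad = -2.4478
  prox(v) = soft_thresh(-2.4478, 0.4616) = -1.9862
f(x_2) = 1*(-1.9862)^2 + 5*(-1.9862) + 1.67*|-1.9862| = -2.6691


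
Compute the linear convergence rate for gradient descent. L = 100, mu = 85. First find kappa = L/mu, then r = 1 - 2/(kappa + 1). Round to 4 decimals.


Step 1: Compute the condition number.
kappa = L/mu = 100/85 = 1.1765
Step 2: Compute the convergence rate.
r = 1 - 2/(kappa + 1) = 1 - 2*mu/(L + mu) = (L - mu)/(L + mu) = 15/185 = 0.0811


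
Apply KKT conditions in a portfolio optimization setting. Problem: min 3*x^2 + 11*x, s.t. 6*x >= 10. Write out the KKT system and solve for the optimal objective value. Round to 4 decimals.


Step 1: Try lambda = 0 (constraint inactive).
x_unc = -11/(2*3) = -1.8333
Check: 6*-1.8333 = -10.9998 < 10 -- violated!
Step 2: Constraint must be active: 6*x = 10
x* = 10/6 = 5/3 = 1.6667 (rounded; the exact value 5/3 is used below)
lambda = (2*3*(5/3) + 11)/6 = 3.5
Step 3: Compute optimal value.
f(x*) = 3*(5/3)^2 + 11*(5/3) = 26.6667


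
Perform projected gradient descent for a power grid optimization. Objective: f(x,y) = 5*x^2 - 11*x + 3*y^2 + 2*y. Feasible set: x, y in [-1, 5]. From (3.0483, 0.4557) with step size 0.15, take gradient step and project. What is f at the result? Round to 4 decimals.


Step 1: Compute gradient at (3.0483, 0.4557).
grad_x = 2*5*3.0483 - 11 = 19.483
grad_y = 2*3*0.4557 + 2 = 4.7342
Step 2: Gradient step.
x_raw = 3.0483 - 0.15*19.483 = 0.1259
y_raw = 0.4557 - 0.15*4.7342 = -0.2544
Step 3: Project onto [-1, 5].
x_proj = clip(0.1259) = 0.1259
y_proj = clip(-0.2544) = -0.2544
Step 4: Evaluate f.
f(0.1259, -0.2544) = -1.6198


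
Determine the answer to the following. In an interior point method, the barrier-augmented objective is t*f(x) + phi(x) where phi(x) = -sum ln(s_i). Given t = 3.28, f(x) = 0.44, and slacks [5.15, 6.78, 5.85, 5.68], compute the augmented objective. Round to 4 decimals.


Step 1: Compute log-barrier.
ln values: [1.639, 1.914, 1.7664, 1.737]
phi = -(1.639 + 1.914 + 1.7664 + 1.737) = -7.0564
Step 2: Compute augmented objective.
t*f(x) = 3.28*0.44 = 1.4432
Total = 1.4432 - 7.0564 = -5.6132


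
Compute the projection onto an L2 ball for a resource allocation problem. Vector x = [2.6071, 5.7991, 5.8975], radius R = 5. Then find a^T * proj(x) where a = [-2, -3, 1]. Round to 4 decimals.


Step 1: Compute ||x|| (intermediates to 6 decimals).
||x|| = sqrt(2.6071^2 + 5.7991^2 + 5.8975^2) = 8.672199
Step 2: Project.
Since ||x|| > R, scale = R/||x|| = 5/8.672199 = 0.576555, proj(x) = scale * x
proj(x) = [1.503137, 3.3435, 3.400233]
Step 3: Dot product.
a^T * proj(x) = -2*1.503137 - 3*3.3435 + 1*3.400233 = -9.6365


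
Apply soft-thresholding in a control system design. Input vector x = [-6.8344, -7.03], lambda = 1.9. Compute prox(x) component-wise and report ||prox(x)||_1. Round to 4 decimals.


Soft-thresholding with lambda = 1.9:
prox(-6.8344) = sign(-6.8344)*max(|-6.8344| - 1.9, 0) = -4.9344
prox(-7.03) = sign(-7.03)*max(|-7.03| - 1.9, 0) = -5.13
prox(x) = [-4.9344, -5.13]
||prox(x)||_1 = 4.9344 + 5.13 = 10.0644


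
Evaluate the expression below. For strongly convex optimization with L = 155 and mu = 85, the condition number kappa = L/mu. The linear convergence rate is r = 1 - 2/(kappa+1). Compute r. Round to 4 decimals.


Step 1: Compute the condition number.
kappa = L/mu = 155/85 = 1.8235
Step 2: Compute the convergence rate.
r = 1 - 2/(kappa + 1) = 1 - 2*mu/(L + mu) = (L - mu)/(L + mu) = 70/240 = 0.2917


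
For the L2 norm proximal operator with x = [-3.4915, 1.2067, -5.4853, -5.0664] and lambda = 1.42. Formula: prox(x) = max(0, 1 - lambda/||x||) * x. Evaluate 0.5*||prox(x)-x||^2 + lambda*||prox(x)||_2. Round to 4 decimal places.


Step 1: Compute ||x||.
||x|| = 8.3309
Step 2: Compute scaling factor.
scale = max(0, 1 - 1.42/8.3309) = 0.8295
Step 3: prox(x) = [-2.8964, 1.001, -4.5503, -4.2028]
||prox(x)|| = 6.9109
Step 4: Proximal objective.
0.5*||prox-x||^2 = 1.0082
lambda*||prox|| = 9.8135
Total = 10.8217


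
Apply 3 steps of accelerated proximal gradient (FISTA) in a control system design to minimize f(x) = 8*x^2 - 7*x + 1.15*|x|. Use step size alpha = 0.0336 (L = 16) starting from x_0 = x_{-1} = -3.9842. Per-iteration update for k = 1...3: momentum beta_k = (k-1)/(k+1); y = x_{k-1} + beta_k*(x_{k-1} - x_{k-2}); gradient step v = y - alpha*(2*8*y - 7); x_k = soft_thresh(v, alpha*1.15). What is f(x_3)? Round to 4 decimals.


FISTA on f(x) = 8*x^2 - 7*x + 1.15*|x|
L = 16, alpha = 0.0336
Iteration 1: beta = 0.0, y = -3.9842 + 0.0*(-3.9842 + 3.9842) = -3.9842
  grad(y) = -70.7472, v = y - alpha*grad = -1.6071
  prox(v) = soft_thresh(-1.6071, 0.0386) = -1.5685
Iteration 2: beta = 0.3333, y = -1.5685 + 0.3333*(-1.5685 + 3.9842) = -0.7632
  grad(y) = -19.2113, v = y - alpha*grad = -0.1177
  prox(v) = soft_thresh(-0.1177, 0.0386) = -0.0791
Iteration 3: beta = 0.5, y = -0.0791 + 0.5*(-0.0791 + 1.5685) = 0.6656
  grad(y) = 3.65, v = y - alpha*grad = 0.543
  prox(v) = soft_thresh(0.543, 0.0386) = 0.5043
f(x_3) = 8*0.5043^2 - 7*0.5043 + 1.15*|0.5043| = -0.9155


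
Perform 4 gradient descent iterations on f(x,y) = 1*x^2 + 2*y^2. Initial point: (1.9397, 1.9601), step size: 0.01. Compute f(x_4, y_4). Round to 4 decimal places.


Gradient descent on f(x,y) = 1*x^2 + 2*y^2.
Starting point: (1.9397, 1.9601), alpha = 0.01
Step 1: grad_x = 2*1*1.9397 = 3.8794, grad_y = 2*2*1.9601 = 7.8404
  x_1 = 1.9397 - 0.01*3.8794 = 1.9009
  y_1 = 1.9601 - 0.01*7.8404 = 1.8817
Step 2: grad_x = 2*1*1.9009 = 3.8018, grad_y = 2*2*1.8817 = 7.5268
  x_2 = 1.9009 - 0.01*3.8018 = 1.8629
  y_2 = 1.8817 - 0.01*7.5268 = 1.8064
Step 3: grad_x = 2*1*1.8629 = 3.7258, grad_y = 2*2*1.8064 = 7.2257
  x_3 = 1.8629 - 0.01*3.7258 = 1.8256
  y_3 = 1.8064 - 0.01*7.2257 = 1.7342
Step 4: grad_x = 2*1*1.8256 = 3.6513, grad_y = 2*2*1.7342 = 6.9367
  x_4 = 1.8256 - 0.01*3.6513 = 1.7891
  y_4 = 1.7342 - 0.01*6.9367 = 1.6648
f(1.7891, 1.6648) = 1*1.7891^2 + 2*1.6648^2 = 8.7441


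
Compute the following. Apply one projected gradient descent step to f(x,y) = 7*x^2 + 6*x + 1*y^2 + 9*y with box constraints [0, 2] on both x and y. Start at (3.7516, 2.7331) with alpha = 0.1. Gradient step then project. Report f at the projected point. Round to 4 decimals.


Step 1: Compute gradient at (3.7516, 2.7331).
grad_x = 2*7*3.7516 + 6 = 58.5224
grad_y = 2*1*2.7331 + 9 = 14.4662
Step 2: Gradient step.
x_raw = 3.7516 - 0.1*58.5224 = -2.1006
y_raw = 2.7331 - 0.1*14.4662 = 1.2865
Step 3: Project onto [0, 2].
x_proj = clip(-2.1006) = 0.0
y_proj = clip(1.2865) = 1.2865
Step 4: Evaluate f.
f(0.0, 1.2865) = 13.2334


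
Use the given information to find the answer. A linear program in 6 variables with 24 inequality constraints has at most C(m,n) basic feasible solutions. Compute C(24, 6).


Each vertex corresponds to some choice of n active constraints out of m, so the number of vertices is at most C(m, n) = m! / (n!(m-n)!).
m = 24, n = 6
Numerator: 24 * 23 * 22 * 21 * 20 * 19
Denominator: 6! = 720
C(24, 6) = 134596


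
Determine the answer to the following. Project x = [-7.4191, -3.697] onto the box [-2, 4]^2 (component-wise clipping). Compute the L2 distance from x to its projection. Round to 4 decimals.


Project each component onto [-2, 4].
clip(-7.4191) = -2.0, clip(-3.697) = -2.0
Projection = [-2.0, -2.0]
Squared diffs: [29.3666, 2.8798]
Distance = sqrt(32.2464) = 5.6786


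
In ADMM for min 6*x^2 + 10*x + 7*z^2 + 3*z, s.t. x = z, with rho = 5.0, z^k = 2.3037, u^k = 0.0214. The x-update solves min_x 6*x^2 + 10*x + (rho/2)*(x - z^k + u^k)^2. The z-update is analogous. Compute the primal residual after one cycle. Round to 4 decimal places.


ADMM iteration with rho = 5.0, z^k = 2.3037, u^k = 0.0214
Step 1: x-update.
Minimize 6*x^2 + 10*x + (5.0/2)*(x - 2.3037 + 0.0214)^2
FOC: (2*6 + 5.0)*x = -10 + 5.0*(2.3037 - 0.0214)
x^{k+1} = 0.083
Step 2: z-update.
Minimize 7*z^2 + 3*z + (5.0/2)*(0.083 - z + 0.0214)^2
FOC: (2*7 + 5.0)*z = -3 + 5.0*(0.083 + 0.0214)
z^{k+1} = -0.1304
Step 3: u-update.
u^{k+1} = 0.0214 + 0.083 + 0.1304 = 0.2348
Step 4: Primal residual = |0.083 + 0.1304| = 0.2134


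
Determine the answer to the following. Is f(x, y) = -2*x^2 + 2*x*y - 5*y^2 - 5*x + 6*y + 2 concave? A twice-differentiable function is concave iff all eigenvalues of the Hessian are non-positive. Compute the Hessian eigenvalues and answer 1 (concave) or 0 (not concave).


The Hessian of f(x,y) = -2*x^2 + 2*x*y - 5*y^2 - 5*x + 6*y + 2 is:
H = [[-4, 2], [2, -10]]
Trace = -4 - 10 = -14
Determinant = -4*-10 - (2)^2 = 36
Discriminant = (-14)^2 - 4*36 = 52.0
Eigenvalues: lambda_1 = -10.6056, lambda_2 = -3.3944
The function is concave.

1


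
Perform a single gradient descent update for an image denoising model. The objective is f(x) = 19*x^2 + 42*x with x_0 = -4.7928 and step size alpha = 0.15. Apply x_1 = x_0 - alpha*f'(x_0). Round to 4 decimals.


We compute the gradient at x_0 and apply the update.
f'(x) = 38*x + 42
f'(-4.7928) = 38*-4.7928 + 42 = -140.1264
x_1 = -4.7928 - 0.15*-140.1264 = 16.2262


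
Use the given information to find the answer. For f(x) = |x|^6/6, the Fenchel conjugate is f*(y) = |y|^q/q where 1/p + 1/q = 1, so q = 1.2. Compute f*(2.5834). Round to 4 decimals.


The conjugate exponent q satisfies 1/p + 1/q = 1.
p = 6, so q = 6/(6 - 1) = 1.2
|y|^q = 2.5834^1.2 = 3.1234
f*(2.5834) = 3.1234 / 1.2 = 2.6028


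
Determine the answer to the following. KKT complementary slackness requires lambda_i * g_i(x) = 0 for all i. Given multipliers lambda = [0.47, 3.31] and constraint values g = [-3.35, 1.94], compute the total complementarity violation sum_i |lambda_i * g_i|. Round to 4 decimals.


KKT complementary slackness check:
lambda_1 * g_1 = 0.47 * -3.35 = -1.5745
lambda_2 * g_2 = 3.31 * 1.94 = 6.4214
Total violation = 1.5745 + 6.4214 = 7.9959


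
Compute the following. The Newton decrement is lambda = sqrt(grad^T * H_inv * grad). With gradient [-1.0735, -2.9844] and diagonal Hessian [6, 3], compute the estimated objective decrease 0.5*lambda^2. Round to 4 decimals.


Step 1: H is diagonal, so H^(-1) * g = [-0.1789, -0.9948].
Step 2: g^T H^(-1) g = sum_i g_i^2 / H_ii
  = (-1.0735)^2/6 + (-2.9844)^2/3
  = 0.1921 + 2.9689 = 3.1609
Step 3: Objective decrease = 0.5 * g^T H^(-1) g = 1.5805


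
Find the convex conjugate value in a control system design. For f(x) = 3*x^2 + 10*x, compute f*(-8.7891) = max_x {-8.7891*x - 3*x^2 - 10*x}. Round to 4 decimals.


f*(y) = sup_x {y*x - a*x^2 - b*x} = sup_x {(y-b)*x - a*x^2}
FOC: (y - b) - 2a*x = 0 => x* = (y - b)/(2a)
x* = (-8.7891 - 10)/(2*3) = -3.1315
f*(-8.7891) = (y-b)^2/(4a) = (-8.7891 - 10)^2/(4*3)
= 353.0303/12 = 29.4192


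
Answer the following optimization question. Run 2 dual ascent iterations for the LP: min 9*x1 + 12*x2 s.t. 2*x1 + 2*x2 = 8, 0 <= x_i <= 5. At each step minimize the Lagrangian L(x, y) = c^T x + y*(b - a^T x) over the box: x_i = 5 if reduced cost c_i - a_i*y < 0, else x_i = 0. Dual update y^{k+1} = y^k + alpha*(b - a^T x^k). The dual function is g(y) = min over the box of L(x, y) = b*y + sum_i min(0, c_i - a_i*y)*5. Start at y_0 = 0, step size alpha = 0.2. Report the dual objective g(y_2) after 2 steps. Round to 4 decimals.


Dual ascent for LP: min 9*x1 + 12*x2, 2*x1 + 2*x2 = 8, 0 <= x_i <= 5
Step 1: y^k = 0.0, reduced costs: (9.0, 12.0)
  x^k = (0.0, 0.0), subgradient = b - a^T x = 8.0
  y^{k+1} = 0.0 + 0.2*8.0 = 1.6
Step 2: y^k = 1.6, reduced costs: (5.8, 8.8)
  x^k = (0.0, 0.0), subgradient = b - a^T x = 8.0
  y^{k+1} = 1.6 + 0.2*8.0 = 3.2
Dual objective at y_2 = 3.2: reduced costs (2.6, 5.6), box minimizer x = (0.0, 0.0)
g(y_2) = b*y + (c1 - a1*y)*x1 + (c2 - a2*y)*x2 = 8*3.2 + 2.6*0.0 + 5.6*0.0 = 25.6 + 0.0 + 0.0 = 25.6


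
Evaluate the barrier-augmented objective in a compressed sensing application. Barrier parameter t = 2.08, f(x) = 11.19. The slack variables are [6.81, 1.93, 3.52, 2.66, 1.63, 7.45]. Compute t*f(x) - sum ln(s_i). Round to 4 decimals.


Step 1: Compute log-barrier.
ln values: [1.9184, 0.6575, 1.2585, 0.9783, 0.4886, 2.0082]
phi = -(1.9184 + 0.6575 + 1.2585 + 0.9783 + 0.4886 + 2.0082) = -7.3095
Step 2: Compute augmented objective.
t*f(x) = 2.08*11.19 = 23.2752
Total = 23.2752 - 7.3095 = 15.9657


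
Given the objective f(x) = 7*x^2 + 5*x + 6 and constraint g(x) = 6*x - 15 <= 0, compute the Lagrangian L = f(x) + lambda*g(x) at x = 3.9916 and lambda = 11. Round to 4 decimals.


Step 1: Evaluate f(x).
f(3.9916) = 7*3.9916^2 + 5*3.9916 + 6 = 137.4881
Step 2: Evaluate g(x).
g(3.9916) = 6*3.9916 - 15 = 8.9496
Step 3: Compute Lagrangian.
L = 137.4881 + 11*8.9496 = 235.9337


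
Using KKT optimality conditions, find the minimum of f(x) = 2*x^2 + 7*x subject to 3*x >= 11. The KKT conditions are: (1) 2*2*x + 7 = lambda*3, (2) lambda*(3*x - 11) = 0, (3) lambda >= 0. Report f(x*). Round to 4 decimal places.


Step 1: Try lambda = 0 (constraint inactive).
x_unc = -7/(2*2) = -1.75
Check: 3*-1.75 = -5.25 < 11 -- violated!
Step 2: Constraint must be active: 3*x = 11
x* = 11/3 = 3.6667 (rounded; the exact value 11/3 is used below)
lambda = (2*2*(11/3) + 7)/3 = 7.2222
Step 3: Compute optimal value.
f(x*) = 2*(11/3)^2 + 7*(11/3) = 52.5556


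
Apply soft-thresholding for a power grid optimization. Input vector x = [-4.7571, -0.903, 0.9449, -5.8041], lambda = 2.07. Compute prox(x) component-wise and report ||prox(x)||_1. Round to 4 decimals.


Soft-thresholding with lambda = 2.07:
prox(-4.7571) = sign(-4.7571)*max(|-4.7571| - 2.07, 0) = -2.6871
prox(-0.903) = sign(-0.903)*max(|-0.903| - 2.07, 0) = 0.0
prox(0.9449) = sign(0.9449)*max(|0.9449| - 2.07, 0) = 0.0
prox(-5.8041) = sign(-5.8041)*max(|-5.8041| - 2.07, 0) = -3.7341
prox(x) = [-2.6871, 0.0, 0.0, -3.7341]
||prox(x)||_1 = 2.6871 + 0.0 + 0.0 + 3.7341 = 6.4212


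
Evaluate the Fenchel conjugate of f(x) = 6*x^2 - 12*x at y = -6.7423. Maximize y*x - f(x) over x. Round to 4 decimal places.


f*(y) = sup_x {y*x - a*x^2 - b*x} = sup_x {(y-b)*x - a*x^2}
FOC: (y - b) - 2a*x = 0 => x* = (y - b)/(2a)
x* = (-6.7423 + 12)/(2*6) = 0.4381
f*(-6.7423) = (y-b)^2/(4a) = (-6.7423 + 12)^2/(4*6)
= 27.6434/24 = 1.1518


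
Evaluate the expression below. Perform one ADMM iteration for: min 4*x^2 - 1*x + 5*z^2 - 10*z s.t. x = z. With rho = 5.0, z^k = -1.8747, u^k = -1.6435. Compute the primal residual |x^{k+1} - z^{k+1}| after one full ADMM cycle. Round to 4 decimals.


ADMM iteration with rho = 5.0, z^k = -1.8747, u^k = -1.6435
Step 1: x-update.
Minimize 4*x^2 - 1*x + (5.0/2)*(x + 1.8747 - 1.6435)^2
FOC: (2*4 + 5.0)*x = 1 + 5.0*(-1.8747 + 1.6435)
x^{k+1} = -0.012
Step 2: z-update.
Minimize 5*z^2 - 10*z + (5.0/2)*(-0.012 - z - 1.6435)^2
FOC: (2*5 + 5.0)*z = 10 + 5.0*(-0.012 - 1.6435)
z^{k+1} = 0.1148
Step 3: u-update.
u^{k+1} = -1.6435 - 0.012 - 0.1148 = -1.7703
Step 4: Primal residual = |-0.012 - 0.1148| = 0.1268


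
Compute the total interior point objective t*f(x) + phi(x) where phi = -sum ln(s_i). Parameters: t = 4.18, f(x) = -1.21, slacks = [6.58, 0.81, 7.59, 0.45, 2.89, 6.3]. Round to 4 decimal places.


Step 1: Compute log-barrier.
ln values: [1.884, -0.2107, 2.0268, -0.7985, 1.0613, 1.8405]
phi = -(1.884 - 0.2107 + 2.0268 - 0.7985 + 1.0613 + 1.8405) = -5.8034
Step 2: Compute augmented objective.
t*f(x) = 4.18*-1.21 = -5.0578
Total = -5.0578 - 5.8034 = -10.8612


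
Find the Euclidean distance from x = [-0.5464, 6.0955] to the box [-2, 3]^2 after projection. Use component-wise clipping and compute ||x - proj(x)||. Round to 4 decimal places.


Project each component onto [-2, 3].
clip(-0.5464) = -0.5464, clip(6.0955) = 3.0
Projection = [-0.5464, 3.0]
Squared diffs: [0.0, 9.5821]
Distance = sqrt(9.5821) = 3.0955


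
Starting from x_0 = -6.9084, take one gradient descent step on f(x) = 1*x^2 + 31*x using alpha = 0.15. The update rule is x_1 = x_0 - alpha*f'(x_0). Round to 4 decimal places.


We compute the gradient at x_0 and apply the update.
f'(x) = 2*x + 31
f'(-6.9084) = 2*-6.9084 + 31 = 17.1832
x_1 = -6.9084 - 0.15*17.1832 = -9.4859


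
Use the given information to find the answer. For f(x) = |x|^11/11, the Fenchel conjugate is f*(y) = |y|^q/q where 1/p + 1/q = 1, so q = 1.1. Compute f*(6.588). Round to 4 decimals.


The conjugate exponent q satisfies 1/p + 1/q = 1.
p = 11, so q = 11/(11 - 1) = 1.1
|y|^q = 6.588^1.1 = 7.9548
f*(6.588) = 7.9548 / 1.1 = 7.2316


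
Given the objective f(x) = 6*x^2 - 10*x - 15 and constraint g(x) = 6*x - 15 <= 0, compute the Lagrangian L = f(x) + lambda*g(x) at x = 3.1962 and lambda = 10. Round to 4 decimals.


Step 1: Evaluate f(x).
f(3.1962) = 6*3.1962^2 - 10*3.1962 - 15 = 14.3322
Step 2: Evaluate g(x).
g(3.1962) = 6*3.1962 - 15 = 4.1772
Step 3: Compute Lagrangian.
L = 14.3322 + 10*4.1772 = 56.1042


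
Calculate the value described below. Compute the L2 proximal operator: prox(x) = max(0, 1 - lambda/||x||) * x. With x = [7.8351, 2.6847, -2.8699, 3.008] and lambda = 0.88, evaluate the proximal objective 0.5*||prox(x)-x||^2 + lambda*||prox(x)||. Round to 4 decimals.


Step 1: Compute ||x||.
||x|| = 9.2672
Step 2: Compute scaling factor.
scale = max(0, 1 - 0.88/9.2672) = 0.905
Step 3: prox(x) = [7.0911, 2.4298, -2.5974, 2.7224]
||prox(x)|| = 8.3872
Step 4: Proximal objective.
0.5*||prox-x||^2 = 0.3872
lambda*||prox|| = 7.3807
Total = 7.7679


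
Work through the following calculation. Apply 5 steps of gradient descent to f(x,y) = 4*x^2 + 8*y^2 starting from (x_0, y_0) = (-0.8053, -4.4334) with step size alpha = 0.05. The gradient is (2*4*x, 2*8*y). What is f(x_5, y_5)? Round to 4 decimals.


Gradient descent on f(x,y) = 4*x^2 + 8*y^2.
Starting point: (-0.8053, -4.4334), alpha = 0.05
Step 1: grad_x = 2*4*-0.8053 = -6.4424, grad_y = 2*8*-4.4334 = -70.9344
  x_1 = -0.8053 - 0.05*-6.4424 = -0.4832
  y_1 = -4.4334 - 0.05*-70.9344 = -0.8867
Step 2: grad_x = 2*4*-0.4832 = -3.8654, grad_y = 2*8*-0.8867 = -14.1869
  x_2 = -0.4832 - 0.05*-3.8654 = -0.2899
  y_2 = -0.8867 - 0.05*-14.1869 = -0.1773
Step 3: grad_x = 2*4*-0.2899 = -2.3193, grad_y = 2*8*-0.1773 = -2.8374
  x_3 = -0.2899 - 0.05*-2.3193 = -0.1739
  y_3 = -0.1773 - 0.05*-2.8374 = -0.0355
Step 4: grad_x = 2*4*-0.1739 = -1.3916, grad_y = 2*8*-0.0355 = -0.5675
  x_4 = -0.1739 - 0.05*-1.3916 = -0.1044
  y_4 = -0.0355 - 0.05*-0.5675 = -0.0071
Step 5: grad_x = 2*4*-0.1044 = -0.8349, grad_y = 2*8*-0.0071 = -0.1135
  x_5 = -0.1044 - 0.05*-0.8349 = -0.0626
  y_5 = -0.0071 - 0.05*-0.1135 = -0.0014
f(-0.0626, -0.0014) = 4*(-0.0626)^2 + 8*(-0.0014)^2 = 0.0157


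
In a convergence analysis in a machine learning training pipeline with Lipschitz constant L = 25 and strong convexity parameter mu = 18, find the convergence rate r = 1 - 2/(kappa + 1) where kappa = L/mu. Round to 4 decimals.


Step 1: Compute the condition number.
kappa = L/mu = 25/18 = 1.3889
Step 2: Compute the convergence rate.
r = 1 - 2/(kappa + 1) = 1 - 2*mu/(L + mu) = (L - mu)/(L + mu) = 7/43 = 0.1628


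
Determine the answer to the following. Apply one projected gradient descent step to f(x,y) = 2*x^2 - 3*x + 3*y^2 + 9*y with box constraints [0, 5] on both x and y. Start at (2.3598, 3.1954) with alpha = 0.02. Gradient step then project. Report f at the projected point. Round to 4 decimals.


Step 1: Compute gradient at (2.3598, 3.1954).
grad_x = 2*2*2.3598 - 3 = 6.4392
grad_y = 2*3*3.1954 + 9 = 28.1724
Step 2: Gradient step.
x_raw = 2.3598 - 0.02*6.4392 = 2.231
y_raw = 3.1954 - 0.02*28.1724 = 2.632
Step 3: Project onto [0, 5].
x_proj = clip(2.231) = 2.231
y_proj = clip(2.632) = 2.632
Step 4: Evaluate f.
f(2.231, 2.632) = 47.7309


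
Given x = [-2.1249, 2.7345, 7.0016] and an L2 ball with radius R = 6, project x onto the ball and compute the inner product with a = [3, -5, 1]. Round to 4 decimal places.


Step 1: Compute ||x|| (intermediates to 6 decimals).
||x|| = sqrt((-2.1249)^2 + 2.7345^2 + 7.0016^2) = 7.811216
Step 2: Project.
Since ||x|| > R, scale = R/||x|| = 6/7.811216 = 0.768126, proj(x) = scale * x
proj(x) = [-1.632191, 2.100441, 5.378111]
Step 3: Dot product.
a^T * proj(x) = 3*(-1.632191) - 5*2.100441 + 1*5.378111 = -10.0207


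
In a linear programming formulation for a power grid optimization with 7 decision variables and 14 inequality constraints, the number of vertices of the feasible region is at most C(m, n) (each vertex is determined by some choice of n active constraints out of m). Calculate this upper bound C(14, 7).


Each vertex corresponds to some choice of n active constraints out of m, so the number of vertices is at most C(m, n) = m! / (n!(m-n)!).
m = 14, n = 7
Numerator: 14 * 13 * 12 * 11 * 10 * 9 * 8
Denominator: 7! = 5040
C(14, 7) = 3432


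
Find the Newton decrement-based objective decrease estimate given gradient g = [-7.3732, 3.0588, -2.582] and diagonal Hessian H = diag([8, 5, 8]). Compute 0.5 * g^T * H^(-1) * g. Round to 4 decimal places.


Step 1: H is diagonal, so H^(-1) * g = [-0.9217, 0.6118, -0.3228].
Step 2: g^T H^(-1) g = sum_i g_i^2 / H_ii
  = (-7.3732)^2/8 + (3.0588)^2/5 + (-2.582)^2/8
  = 6.7955 + 1.8713 + 0.8333 = 9.5001
Step 3: Objective decrease = 0.5 * g^T H^(-1) g = 4.7501


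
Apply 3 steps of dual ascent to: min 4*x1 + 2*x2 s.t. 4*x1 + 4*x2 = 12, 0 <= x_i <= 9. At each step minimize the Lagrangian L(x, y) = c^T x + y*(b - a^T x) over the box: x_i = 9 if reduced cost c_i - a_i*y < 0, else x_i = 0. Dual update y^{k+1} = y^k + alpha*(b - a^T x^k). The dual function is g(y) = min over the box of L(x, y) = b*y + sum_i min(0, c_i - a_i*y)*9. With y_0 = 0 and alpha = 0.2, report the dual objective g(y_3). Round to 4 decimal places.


Dual ascent for LP: min 4*x1 + 2*x2, 4*x1 + 4*x2 = 12, 0 <= x_i <= 9
Step 1: y^k = 0.0, reduced costs: (4.0, 2.0)
  x^k = (0.0, 0.0), subgradient = b - a^T x = 12.0
  y^{k+1} = 0.0 + 0.2*12.0 = 2.4
Step 2: y^k = 2.4, reduced costs: (-5.6, -7.6)
  x^k = (9.0, 9.0), subgradient = b - a^T x = -60.0
  y^{k+1} = 2.4 + 0.2*-60.0 = -9.6
Step 3: y^k = -9.6, reduced costs: (42.4, 40.4)
  x^k = (0.0, 0.0), subgradient = b - a^T x = 12.0
  y^{k+1} = -9.6 + 0.2*12.0 = -7.2
Dual objective at y_3 = -7.2: reduced costs (32.8, 30.8), box minimizer x = (0.0, 0.0)
g(y_3) = b*y + (c1 - a1*y)*x1 + (c2 - a2*y)*x2 = 12*(-7.2) + 32.8*0.0 + 30.8*0.0 = -86.4 + 0.0 + 0.0 = -86.4


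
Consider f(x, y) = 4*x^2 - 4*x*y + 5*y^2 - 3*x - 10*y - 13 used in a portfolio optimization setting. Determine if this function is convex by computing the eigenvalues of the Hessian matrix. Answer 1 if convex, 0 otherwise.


The Hessian of f(x,y) = 4*x^2 - 4*x*y + 5*y^2 - 3*x - 10*y - 13 is:
H = [[8, -4], [-4, 10]]
Trace = 8 + 10 = 18
Determinant = 8*10 - (-4)^2 = 64
Discriminant = (18)^2 - 4*64 = 68.0
Eigenvalues: lambda_1 = 4.8769, lambda_2 = 13.1231
The function is convex.

1


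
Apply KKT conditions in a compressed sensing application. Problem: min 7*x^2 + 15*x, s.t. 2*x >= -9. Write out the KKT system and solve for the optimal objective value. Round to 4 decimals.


Step 1: Try lambda = 0 (constraint inactive).
Stationarity: 2*7*x + 15 = 0
x* = -15/(2*7) = -15/14 = -1.0714 (rounded; the exact value -15/14 is used below)
Check constraint: 2*-1.0714 = -2.1428 >= -9 -- satisfied.
Step 2: Compute optimal value.
f(x*) = 7*(-15/14)^2 + 15*(-15/14) = -8.0357


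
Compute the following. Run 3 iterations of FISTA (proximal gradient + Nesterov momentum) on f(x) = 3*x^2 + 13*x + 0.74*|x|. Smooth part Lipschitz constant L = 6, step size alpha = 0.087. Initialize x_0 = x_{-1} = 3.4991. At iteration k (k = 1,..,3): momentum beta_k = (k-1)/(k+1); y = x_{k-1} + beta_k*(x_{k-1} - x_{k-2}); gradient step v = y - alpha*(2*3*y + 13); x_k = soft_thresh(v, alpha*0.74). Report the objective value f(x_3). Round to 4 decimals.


FISTA on f(x) = 3*x^2 + 13*x + 0.74*|x|
L = 6, alpha = 0.087
Iteration 1: beta = 0.0, y = 3.4991 + 0.0*(3.4991 - 3.4991) = 3.4991
  grad(y) = 33.9946, v = y - alpha*grad = 0.5416
  prox(v) = soft_thresh(0.5416, 0.0644) = 0.4772
Iteration 2: beta = 0.3333, y = 0.4772 + 0.3333*(0.4772 - 3.4991) = -0.5301
  grad(y) = 9.8193, v = y - alpha*grad = -1.3844
  prox(v) = soft_thresh(-1.3844, 0.0644) = -1.32
Iteration 3: beta = 0.5, y = -1.32 + 0.5*(-1.32 - 0.4772) = -2.2186
  grad(y) = -0.3117, v = y - alpha*grad = -2.1915
  prox(v) = soft_thresh(-2.1915, 0.0644) = -2.1271
f(x_3) = 3*(-2.1271)^2 + 13*(-2.1271) + 0.74*|-2.1271| = -12.5046


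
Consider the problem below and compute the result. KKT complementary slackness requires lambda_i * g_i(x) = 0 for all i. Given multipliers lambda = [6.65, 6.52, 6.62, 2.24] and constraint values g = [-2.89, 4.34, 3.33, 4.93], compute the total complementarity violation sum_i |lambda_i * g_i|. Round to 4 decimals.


KKT complementary slackness check:
lambda_1 * g_1 = 6.65 * -2.89 = -19.2185
lambda_2 * g_2 = 6.52 * 4.34 = 28.2968
lambda_3 * g_3 = 6.62 * 3.33 = 22.0446
lambda_4 * g_4 = 2.24 * 4.93 = 11.0432
Total violation = 19.2185 + 28.2968 + 22.0446 + 11.0432 = 80.6031


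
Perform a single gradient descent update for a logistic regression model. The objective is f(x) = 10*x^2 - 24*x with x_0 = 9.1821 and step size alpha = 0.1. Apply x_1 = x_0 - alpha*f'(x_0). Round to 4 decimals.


We compute the gradient at x_0 and apply the update.
f'(x) = 20*x - 24
f'(9.1821) = 20*9.1821 - 24 = 159.642
x_1 = 9.1821 - 0.1*159.642 = -6.7821


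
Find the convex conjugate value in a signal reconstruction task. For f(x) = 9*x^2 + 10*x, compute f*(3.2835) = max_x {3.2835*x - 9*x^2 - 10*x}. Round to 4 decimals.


f*(y) = sup_x {y*x - a*x^2 - b*x} = sup_x {(y-b)*x - a*x^2}
FOC: (y - b) - 2a*x = 0 => x* = (y - b)/(2a)
x* = (3.2835 - 10)/(2*9) = -0.3731
f*(3.2835) = (y-b)^2/(4a) = (3.2835 - 10)^2/(4*9)
= 45.1114/36 = 1.2531


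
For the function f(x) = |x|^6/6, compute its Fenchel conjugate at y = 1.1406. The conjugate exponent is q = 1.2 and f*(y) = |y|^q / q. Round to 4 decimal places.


The conjugate exponent q satisfies 1/p + 1/q = 1.
p = 6, so q = 6/(6 - 1) = 1.2
|y|^q = 1.1406^1.2 = 1.171
f*(1.1406) = 1.171 / 1.2 = 0.9758


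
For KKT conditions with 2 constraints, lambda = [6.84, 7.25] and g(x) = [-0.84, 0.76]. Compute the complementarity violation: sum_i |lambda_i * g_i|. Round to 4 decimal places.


KKT complementary slackness check:
lambda_1 * g_1 = 6.84 * -0.84 = -5.7456
lambda_2 * g_2 = 7.25 * 0.76 = 5.51
Total violation = 5.7456 + 5.51 = 11.2556


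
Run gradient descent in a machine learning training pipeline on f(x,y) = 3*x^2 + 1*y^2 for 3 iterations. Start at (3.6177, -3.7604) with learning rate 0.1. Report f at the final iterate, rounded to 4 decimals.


Gradient descent on f(x,y) = 3*x^2 + 1*y^2.
Starting point: (3.6177, -3.7604), alpha = 0.1
Step 1: grad_x = 2*3*3.6177 = 21.7062, grad_y = 2*1*-3.7604 = -7.5208
  x_1 = 3.6177 - 0.1*21.7062 = 1.4471
  y_1 = -3.7604 - 0.1*-7.5208 = -3.0083
Step 2: grad_x = 2*3*1.4471 = 8.6825, grad_y = 2*1*-3.0083 = -6.0166
  x_2 = 1.4471 - 0.1*8.6825 = 0.5788
  y_2 = -3.0083 - 0.1*-6.0166 = -2.4067
Step 3: grad_x = 2*3*0.5788 = 3.473, grad_y = 2*1*-2.4067 = -4.8133
  x_3 = 0.5788 - 0.1*3.473 = 0.2315
  y_3 = -2.4067 - 0.1*-4.8133 = -1.9253
f(0.2315, -1.9253) = 3*0.2315^2 + 1*(-1.9253)^2 = 3.8677


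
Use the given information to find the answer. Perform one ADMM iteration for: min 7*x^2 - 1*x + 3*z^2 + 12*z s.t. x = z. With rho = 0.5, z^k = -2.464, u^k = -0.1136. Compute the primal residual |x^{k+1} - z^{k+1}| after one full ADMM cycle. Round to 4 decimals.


ADMM iteration with rho = 0.5, z^k = -2.464, u^k = -0.1136
Step 1: x-update.
Minimize 7*x^2 - 1*x + (0.5/2)*(x + 2.464 - 0.1136)^2
FOC: (2*7 + 0.5)*x = 1 + 0.5*(-2.464 + 0.1136)
x^{k+1} = -0.0121
Step 2: z-update.
Minimize 3*z^2 + 12*z + (0.5/2)*(-0.0121 - z - 0.1136)^2
FOC: (2*3 + 0.5)*z = -12 + 0.5*(-0.0121 - 0.1136)
z^{k+1} = -1.8558
Step 3: u-update.
u^{k+1} = -0.1136 - 0.0121 + 1.8558 = 1.7301
Step 4: Primal residual = |-0.0121 + 1.8558| = 1.8437


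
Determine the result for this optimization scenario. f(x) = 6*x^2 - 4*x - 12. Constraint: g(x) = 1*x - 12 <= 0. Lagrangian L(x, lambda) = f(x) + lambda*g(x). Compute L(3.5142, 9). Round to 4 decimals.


Step 1: Evaluate f(x).
f(3.5142) = 6*3.5142^2 - 4*3.5142 - 12 = 48.0408
Step 2: Evaluate g(x).
g(3.5142) = 1*3.5142 - 12 = -8.4858
Step 3: Compute Lagrangian.
L = 48.0408 + 9*-8.4858 = -28.3314


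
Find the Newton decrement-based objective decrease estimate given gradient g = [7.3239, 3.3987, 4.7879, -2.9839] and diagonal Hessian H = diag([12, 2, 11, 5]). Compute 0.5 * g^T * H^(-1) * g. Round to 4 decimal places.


Step 1: H is diagonal, so H^(-1) * g = [0.6103, 1.6994, 0.4353, -0.5968].
Step 2: g^T H^(-1) g = sum_i g_i^2 / H_ii
  = (7.3239)^2/12 + (3.3987)^2/2 + (4.7879)^2/11 + (-2.9839)^2/5
  = 4.47 + 5.7756 + 2.084 + 1.7807 = 14.1103
Step 3: Objective decrease = 0.5 * g^T H^(-1) g = 7.0551


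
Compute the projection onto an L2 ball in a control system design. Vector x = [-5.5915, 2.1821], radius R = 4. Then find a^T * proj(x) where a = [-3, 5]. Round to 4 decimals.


Step 1: Compute ||x|| (intermediates to 6 decimals).
||x|| = sqrt((-5.5915)^2 + 2.1821^2) = 6.002202
Step 2: Project.
Since ||x|| > R, scale = R/||x|| = 4/6.002202 = 0.666422, proj(x) = scale * x
proj(x) = [-3.726299, 1.454199]
Step 3: Dot product.
a^T * proj(x) = -3*(-3.726299) + 5*1.454199 = 18.4499


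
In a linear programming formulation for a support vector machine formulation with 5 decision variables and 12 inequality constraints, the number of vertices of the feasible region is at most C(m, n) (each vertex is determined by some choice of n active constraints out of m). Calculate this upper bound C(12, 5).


Each vertex corresponds to some choice of n active constraints out of m, so the number of vertices is at most C(m, n) = m! / (n!(m-n)!).
m = 12, n = 5
Numerator: 12 * 11 * 10 * 9 * 8
Denominator: 5! = 120
C(12, 5) = 792


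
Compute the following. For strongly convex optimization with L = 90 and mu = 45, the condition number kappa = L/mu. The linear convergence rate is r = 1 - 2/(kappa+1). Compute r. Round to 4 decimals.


Step 1: Compute the condition number.
kappa = L/mu = 90/45 = 2.0
Step 2: Compute the convergence rate.
r = 1 - 2/(kappa + 1) = 1 - 2*mu/(L + mu) = (L - mu)/(L + mu) = 45/135 = 0.3333
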